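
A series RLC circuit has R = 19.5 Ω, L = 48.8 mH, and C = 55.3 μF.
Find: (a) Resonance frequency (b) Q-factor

Step 1 — Resonance condition Im(Z)=0 gives ω₀ = 1/√(LC).
Step 2 — ω₀ = 1/√(0.0488·5.53e-05) = 608.7 rad/s.
Step 3 — f₀ = ω₀/(2π) = 96.88 Hz.
Step 4 — Series Q: Q = ω₀L/R = 608.7·0.0488/19.5 = 1.523.

(a) f₀ = 96.88 Hz  (b) Q = 1.523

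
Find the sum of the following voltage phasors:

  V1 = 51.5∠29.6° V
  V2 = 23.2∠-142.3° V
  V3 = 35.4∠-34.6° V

Step 1 — Convert each phasor to rectangular form:
  V1 = 51.5·(cos(29.6°) + j·sin(29.6°)) = 44.78 + j25.44 V
  V2 = 23.2·(cos(-142.3°) + j·sin(-142.3°)) = -18.36 - j14.19 V
  V3 = 35.4·(cos(-34.6°) + j·sin(-34.6°)) = 29.14 - j20.1 V
Step 2 — Sum components: V_total = 55.56 - j8.851 V.
Step 3 — Convert to polar: |V_total| = 56.26 V, ∠V_total = -9.1°.

V_total = 56.26∠-9.1° V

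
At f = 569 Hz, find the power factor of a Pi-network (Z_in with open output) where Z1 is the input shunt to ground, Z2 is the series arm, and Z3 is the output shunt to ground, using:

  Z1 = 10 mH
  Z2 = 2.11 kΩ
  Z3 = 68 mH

Step 1 — Angular frequency: ω = 2π·f = 2π·569 = 3575 rad/s.
Step 2 — Component impedances:
  Z1: Z = jωL = j·3575·0.01 = 0 + j35.75 Ω
  Z2: Z = R = 2110 Ω
  Z3: Z = jωL = j·3575·0.068 = 0 + j243.1 Ω
Step 3 — With open output, the series arm Z2 and the output shunt Z3 appear in series to ground: Z2 + Z3 = 2110 + j243.1 Ω.
Step 4 — Parallel with input shunt Z1: Z_in = Z1 || (Z2 + Z3) = 0.5954 + j35.67 Ω = 35.68∠89.0° Ω.
Step 5 — Power factor: PF = cos(φ) = Re(Z)/|Z| = 0.5954/35.68 = 0.01669.
Step 6 — Type: Im(Z) = 35.67 ⇒ lagging (phase φ = 89.0°).

PF = 0.01669 (lagging, φ = 89.0°)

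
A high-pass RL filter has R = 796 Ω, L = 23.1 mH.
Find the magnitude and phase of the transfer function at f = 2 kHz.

Step 1 — Angular frequency: ω = 2π·2000 = 1.257e+04 rad/s.
Step 2 — Transfer function: H(jω) = jωL/(R + jωL).
Step 3 — Numerator jωL = j·290.3; denominator R + jωL = 796 + j290.3.
Step 4 — H = 0.1174 + j0.3219.
Step 5 — Magnitude: |H| = 0.3426 (-9.3 dB); phase: φ = 70.0°.

|H| = 0.3426 (-9.3 dB), φ = 70.0°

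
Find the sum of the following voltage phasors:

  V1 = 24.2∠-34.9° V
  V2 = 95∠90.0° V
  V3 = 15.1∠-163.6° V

Step 1 — Convert each phasor to rectangular form:
  V1 = 24.2·(cos(-34.9°) + j·sin(-34.9°)) = 19.85 - j13.85 V
  V2 = 95·(cos(90.0°) + j·sin(90.0°)) = 0 + j95 V
  V3 = 15.1·(cos(-163.6°) + j·sin(-163.6°)) = -14.49 - j4.263 V
Step 2 — Sum components: V_total = 5.362 + j76.89 V.
Step 3 — Convert to polar: |V_total| = 77.08 V, ∠V_total = 86.0°.

V_total = 77.08∠86.0° V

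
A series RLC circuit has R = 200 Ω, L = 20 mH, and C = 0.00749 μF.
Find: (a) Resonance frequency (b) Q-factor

Step 1 — Resonance condition Im(Z)=0 gives ω₀ = 1/√(LC).
Step 2 — ω₀ = 1/√(0.02·7.49e-09) = 8.17e+04 rad/s.
Step 3 — f₀ = ω₀/(2π) = 1.3e+04 Hz.
Step 4 — Series Q: Q = ω₀L/R = 8.17e+04·0.02/200 = 8.17.

(a) f₀ = 1.3e+04 Hz  (b) Q = 8.17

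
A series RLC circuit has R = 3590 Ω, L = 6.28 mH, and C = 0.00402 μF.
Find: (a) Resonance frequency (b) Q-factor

Step 1 — Resonance condition Im(Z)=0 gives ω₀ = 1/√(LC).
Step 2 — ω₀ = 1/√(0.00628·4.02e-09) = 1.99e+05 rad/s.
Step 3 — f₀ = ω₀/(2π) = 3.168e+04 Hz.
Step 4 — Series Q: Q = ω₀L/R = 1.99e+05·0.00628/3590 = 0.3482.

(a) f₀ = 3.168e+04 Hz  (b) Q = 0.3482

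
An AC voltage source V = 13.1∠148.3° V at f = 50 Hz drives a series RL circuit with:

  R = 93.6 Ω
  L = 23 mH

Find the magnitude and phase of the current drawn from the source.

Step 1 — Angular frequency: ω = 2π·f = 2π·50 = 314.2 rad/s.
Step 2 — Component impedances:
  R: Z = R = 93.6 Ω
  L: Z = jωL = j·314.2·0.023 = 0 + j7.226 Ω
Step 3 — Series combination: Z_total = R + L = 93.6 + j7.226 Ω = 93.88∠4.4° Ω.
Step 4 — Source phasor: V = 13.1∠148.3° V = -11.15 + j6.884 V.
Step 5 — Ohm's law: I = V / Z_total = (-11.15 + j6.884) / (93.6 + j7.226) = -0.1127 + j0.08225 A.
Step 6 — Convert to polar: |I| = 0.1395 A, ∠I = 143.9°.

I = 0.1395∠143.9° A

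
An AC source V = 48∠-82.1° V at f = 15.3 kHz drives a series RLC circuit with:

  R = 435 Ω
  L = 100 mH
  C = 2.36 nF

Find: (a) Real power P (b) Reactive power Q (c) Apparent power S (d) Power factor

Step 1 — Angular frequency: ω = 2π·f = 2π·1.53e+04 = 9.613e+04 rad/s.
Step 2 — Component impedances:
  R: Z = R = 435 Ω
  L: Z = jωL = j·9.613e+04·0.1 = 0 + j9613 Ω
  C: Z = 1/(jωC) = -j/(ω·C) = 0 - j4408 Ω
Step 3 — Series combination: Z_total = R + L + C = 435 + j5206 Ω = 5224∠85.2° Ω.
Step 4 — Source phasor: V = 48∠-82.1° V = 6.597 - j47.54 V.
Step 5 — Current: I = V / Z = -0.008965 - j0.002017 A = 0.009189∠-167.3° A.
Step 6 — Complex power: S = V·I* = 0.03673 + j0.4395 VA.
Step 7 — Real power: P = Re(S) = 0.03673 W.
Step 8 — Reactive power: Q = Im(S) = 0.4395 VAR.
Step 9 — Apparent power: |S| = 0.4411 VA.
Step 10 — Power factor: PF = P/|S| = 0.08327 (lagging).

(a) P = 0.03673 W  (b) Q = 0.4395 VAR  (c) S = 0.4411 VA  (d) PF = 0.08327 (lagging)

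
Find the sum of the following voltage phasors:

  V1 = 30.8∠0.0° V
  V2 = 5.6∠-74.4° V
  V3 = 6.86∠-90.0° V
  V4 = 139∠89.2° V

Step 1 — Convert each phasor to rectangular form:
  V1 = 30.8·(cos(0.0°) + j·sin(0.0°)) = 30.8 V
  V2 = 5.6·(cos(-74.4°) + j·sin(-74.4°)) = 1.506 - j5.394 V
  V3 = 6.86·(cos(-90.0°) + j·sin(-90.0°)) = 0 - j6.86 V
  V4 = 139·(cos(89.2°) + j·sin(89.2°)) = 1.941 + j139 V
Step 2 — Sum components: V_total = 34.25 + j126.7 V.
Step 3 — Convert to polar: |V_total| = 131.3 V, ∠V_total = 74.9°.

V_total = 131.3∠74.9° V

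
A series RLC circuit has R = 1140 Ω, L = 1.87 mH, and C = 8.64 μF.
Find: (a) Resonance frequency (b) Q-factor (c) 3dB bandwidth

Step 1 — Resonance: ω₀ = 1/√(LC) = 1/√(0.00187·8.64e-06) = 7867 rad/s.
Step 2 — f₀ = ω₀/(2π) = 1252 Hz.
Step 3 — Series Q: Q = ω₀L/R = 7867·0.00187/1140 = 0.01291.
Step 4 — Bandwidth: Δω = ω₀/Q = 6.096e+05 rad/s; BW = Δω/(2π) = 9.702e+04 Hz.

(a) f₀ = 1252 Hz  (b) Q = 0.01291  (c) BW = 9.702e+04 Hz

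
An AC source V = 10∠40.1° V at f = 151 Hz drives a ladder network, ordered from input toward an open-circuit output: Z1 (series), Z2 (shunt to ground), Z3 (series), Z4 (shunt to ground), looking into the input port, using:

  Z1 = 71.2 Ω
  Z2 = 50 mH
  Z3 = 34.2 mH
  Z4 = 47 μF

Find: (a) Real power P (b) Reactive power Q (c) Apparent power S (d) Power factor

Step 1 — Angular frequency: ω = 2π·f = 2π·151 = 948.8 rad/s.
Step 2 — Component impedances:
  Z1: Z = R = 71.2 Ω
  Z2: Z = jωL = j·948.8·0.05 = 0 + j47.44 Ω
  Z3: Z = jωL = j·948.8·0.0342 = 0 + j32.45 Ω
  Z4: Z = 1/(jωC) = -j/(ω·C) = 0 - j22.43 Ω
Step 3 — Ladder network (open output): work backward from the far end, alternating series and parallel combinations. Z_in = 71.2 + j8.274 Ω = 71.68∠6.6° Ω.
Step 4 — Source phasor: V = 10∠40.1° V = 7.649 + j6.441 V.
Step 5 — Current: I = V / Z = 0.1164 + j0.07694 A = 0.1395∠33.5° A.
Step 6 — Complex power: S = V·I* = 1.386 + j0.161 VA.
Step 7 — Real power: P = Re(S) = 1.386 W.
Step 8 — Reactive power: Q = Im(S) = 0.161 VAR.
Step 9 — Apparent power: |S| = 1.395 VA.
Step 10 — Power factor: PF = P/|S| = 0.9933 (lagging).

(a) P = 1.386 W  (b) Q = 0.161 VAR  (c) S = 1.395 VA  (d) PF = 0.9933 (lagging)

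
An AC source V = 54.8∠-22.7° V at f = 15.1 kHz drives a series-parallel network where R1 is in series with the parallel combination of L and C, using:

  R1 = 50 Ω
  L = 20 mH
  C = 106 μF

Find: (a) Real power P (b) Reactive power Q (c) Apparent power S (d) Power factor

Step 1 — Angular frequency: ω = 2π·f = 2π·1.51e+04 = 9.488e+04 rad/s.
Step 2 — Component impedances:
  R1: Z = R = 50 Ω
  L: Z = jωL = j·9.488e+04·0.02 = 0 + j1898 Ω
  C: Z = 1/(jωC) = -j/(ω·C) = 0 - j0.09943 Ω
Step 3 — Parallel branch: L || C = 1/(1/L + 1/C) = 0 - j0.09944 Ω.
Step 4 — Series with R1: Z_total = R1 + (L || C) = 50 - j0.09944 Ω = 50∠-0.1° Ω.
Step 5 — Source phasor: V = 54.8∠-22.7° V = 50.56 - j21.15 V.
Step 6 — Current: I = V / Z = 1.012 - j0.4209 A = 1.096∠-22.6° A.
Step 7 — Complex power: S = V·I* = 60.06 - j0.1194 VA.
Step 8 — Real power: P = Re(S) = 60.06 W.
Step 9 — Reactive power: Q = Im(S) = -0.1194 VAR.
Step 10 — Apparent power: |S| = 60.06 VA.
Step 11 — Power factor: PF = P/|S| = 1 (leading).

(a) P = 60.06 W  (b) Q = -0.1194 VAR  (c) S = 60.06 VA  (d) PF = 1 (leading)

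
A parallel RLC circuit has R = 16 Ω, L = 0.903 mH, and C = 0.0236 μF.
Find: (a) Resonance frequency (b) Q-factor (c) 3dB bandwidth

Step 1 — Resonance: ω₀ = 1/√(LC) = 1/√(0.000903·2.36e-08) = 2.166e+05 rad/s.
Step 2 — f₀ = ω₀/(2π) = 3.448e+04 Hz.
Step 3 — Parallel Q: Q = R/(ω₀L) = 16/(2.166e+05·0.000903) = 0.0818.
Step 4 — Bandwidth: Δω = ω₀/Q = 2.648e+06 rad/s; BW = Δω/(2π) = 4.215e+05 Hz.

(a) f₀ = 3.448e+04 Hz  (b) Q = 0.0818  (c) BW = 4.215e+05 Hz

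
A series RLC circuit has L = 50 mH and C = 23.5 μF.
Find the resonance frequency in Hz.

Step 1 — Resonance condition Im(Z)=0 gives ω₀ = 1/√(LC).
Step 2 — ω₀ = 1/√(0.05·2.35e-05) = 922.5 rad/s.
Step 3 — f₀ = ω₀/(2π) = 146.8 Hz.

f₀ = 146.8 Hz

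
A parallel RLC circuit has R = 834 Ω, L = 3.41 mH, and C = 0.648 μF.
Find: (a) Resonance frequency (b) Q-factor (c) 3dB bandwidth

Step 1 — Resonance: ω₀ = 1/√(LC) = 1/√(0.00341·6.48e-07) = 2.127e+04 rad/s.
Step 2 — f₀ = ω₀/(2π) = 3386 Hz.
Step 3 — Parallel Q: Q = R/(ω₀L) = 834/(2.127e+04·0.00341) = 11.5.
Step 4 — Bandwidth: Δω = ω₀/Q = 1850 rad/s; BW = Δω/(2π) = 294.5 Hz.

(a) f₀ = 3386 Hz  (b) Q = 11.5  (c) BW = 294.5 Hz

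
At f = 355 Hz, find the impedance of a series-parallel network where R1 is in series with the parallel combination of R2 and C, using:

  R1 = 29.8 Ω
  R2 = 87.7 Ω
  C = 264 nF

Step 1 — Angular frequency: ω = 2π·f = 2π·355 = 2231 rad/s.
Step 2 — Component impedances:
  R1: Z = R = 29.8 Ω
  R2: Z = R = 87.7 Ω
  C: Z = 1/(jωC) = -j/(ω·C) = 0 - j1698 Ω
Step 3 — Parallel branch: R2 || C = 1/(1/R2 + 1/C) = 87.47 - j4.517 Ω.
Step 4 — Series with R1: Z_total = R1 + (R2 || C) = 117.3 - j4.517 Ω = 117.4∠-2.2° Ω.

Z = 117.3 - j4.517 Ω = 117.4∠-2.2° Ω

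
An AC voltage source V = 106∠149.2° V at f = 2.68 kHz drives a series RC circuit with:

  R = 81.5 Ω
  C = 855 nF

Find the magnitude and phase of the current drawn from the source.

Step 1 — Angular frequency: ω = 2π·f = 2π·2680 = 1.684e+04 rad/s.
Step 2 — Component impedances:
  R: Z = R = 81.5 Ω
  C: Z = 1/(jωC) = -j/(ω·C) = 0 - j69.46 Ω
Step 3 — Series combination: Z_total = R + C = 81.5 - j69.46 Ω = 107.1∠-40.4° Ω.
Step 4 — Source phasor: V = 106∠149.2° V = -91.05 + j54.28 V.
Step 5 — Ohm's law: I = V / Z_total = (-91.05 + j54.28) / (81.5 - j69.46) = -0.9759 - j0.1657 A.
Step 6 — Convert to polar: |I| = 0.9899 A, ∠I = -170.4°.

I = 0.9899∠-170.4° A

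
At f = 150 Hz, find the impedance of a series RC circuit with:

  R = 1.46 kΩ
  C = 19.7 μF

Step 1 — Angular frequency: ω = 2π·f = 2π·150 = 942.5 rad/s.
Step 2 — Component impedances:
  R: Z = R = 1460 Ω
  C: Z = 1/(jωC) = -j/(ω·C) = 0 - j53.86 Ω
Step 3 — Series combination: Z_total = R + C = 1460 - j53.86 Ω = 1461∠-2.1° Ω.

Z = 1460 - j53.86 Ω = 1461∠-2.1° Ω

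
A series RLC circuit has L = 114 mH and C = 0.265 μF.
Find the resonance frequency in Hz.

Step 1 — Resonance condition Im(Z)=0 gives ω₀ = 1/√(LC).
Step 2 — ω₀ = 1/√(0.114·2.65e-07) = 5753 rad/s.
Step 3 — f₀ = ω₀/(2π) = 915.7 Hz.

f₀ = 915.7 Hz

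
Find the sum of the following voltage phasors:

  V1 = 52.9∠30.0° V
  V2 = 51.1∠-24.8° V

Step 1 — Convert each phasor to rectangular form:
  V1 = 52.9·(cos(30.0°) + j·sin(30.0°)) = 45.81 + j26.45 V
  V2 = 51.1·(cos(-24.8°) + j·sin(-24.8°)) = 46.39 - j21.43 V
Step 2 — Sum components: V_total = 92.2 + j5.016 V.
Step 3 — Convert to polar: |V_total| = 92.34 V, ∠V_total = 3.1°.

V_total = 92.34∠3.1° V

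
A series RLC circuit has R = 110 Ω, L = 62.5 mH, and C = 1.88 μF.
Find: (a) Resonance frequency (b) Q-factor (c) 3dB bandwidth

Step 1 — Resonance condition Im(Z)=0 gives ω₀ = 1/√(LC).
Step 2 — ω₀ = 1/√(0.0625·1.88e-06) = 2917 rad/s.
Step 3 — f₀ = ω₀/(2π) = 464.3 Hz.
Step 4 — Series Q: Q = ω₀L/R = 2917·0.0625/110 = 1.658.
Step 5 — 3dB bandwidth: Δω = ω₀/Q = 1760 rad/s; BW = Δω/(2π) = 280.1 Hz.

(a) f₀ = 464.3 Hz  (b) Q = 1.658  (c) BW = 280.1 Hz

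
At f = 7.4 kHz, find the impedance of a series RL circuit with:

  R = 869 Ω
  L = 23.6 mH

Step 1 — Angular frequency: ω = 2π·f = 2π·7400 = 4.65e+04 rad/s.
Step 2 — Component impedances:
  R: Z = R = 869 Ω
  L: Z = jωL = j·4.65e+04·0.0236 = 0 + j1097 Ω
Step 3 — Series combination: Z_total = R + L = 869 + j1097 Ω = 1400∠51.6° Ω.

Z = 869 + j1097 Ω = 1400∠51.6° Ω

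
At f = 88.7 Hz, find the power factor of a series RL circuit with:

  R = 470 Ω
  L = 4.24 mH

Step 1 — Angular frequency: ω = 2π·f = 2π·88.7 = 557.3 rad/s.
Step 2 — Component impedances:
  R: Z = R = 470 Ω
  L: Z = jωL = j·557.3·0.00424 = 0 + j2.363 Ω
Step 3 — Series combination: Z_total = R + L = 470 + j2.363 Ω = 470∠0.3° Ω.
Step 4 — Power factor: PF = cos(φ) = Re(Z)/|Z| = 470/470 = 1.
Step 5 — Type: Im(Z) = 2.363 ⇒ lagging (phase φ = 0.3°).

PF = 1 (lagging, φ = 0.3°)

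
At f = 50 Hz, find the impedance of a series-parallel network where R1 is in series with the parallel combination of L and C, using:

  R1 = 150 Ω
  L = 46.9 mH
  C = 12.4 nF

Step 1 — Angular frequency: ω = 2π·f = 2π·50 = 314.2 rad/s.
Step 2 — Component impedances:
  R1: Z = R = 150 Ω
  L: Z = jωL = j·314.2·0.0469 = 0 + j14.73 Ω
  C: Z = 1/(jωC) = -j/(ω·C) = 0 - j2.567e+05 Ω
Step 3 — Parallel branch: L || C = 1/(1/L + 1/C) = 0 + j14.73 Ω.
Step 4 — Series with R1: Z_total = R1 + (L || C) = 150 + j14.73 Ω = 150.7∠5.6° Ω.

Z = 150 + j14.73 Ω = 150.7∠5.6° Ω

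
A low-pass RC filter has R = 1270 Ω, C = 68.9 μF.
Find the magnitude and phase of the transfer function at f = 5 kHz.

Step 1 — Angular frequency: ω = 2π·5000 = 3.142e+04 rad/s.
Step 2 — Transfer function: H(jω) = 1/(1 + jωRC).
Step 3 — Denominator: 1 + jωRC = 1 + j·3.142e+04·1270·6.89e-05 = 1 + j2749.
Step 4 — H = 1.323e-07 - j0.0003638.
Step 5 — Magnitude: |H| = 0.0003638 (-68.8 dB); phase: φ = -90.0°.

|H| = 0.0003638 (-68.8 dB), φ = -90.0°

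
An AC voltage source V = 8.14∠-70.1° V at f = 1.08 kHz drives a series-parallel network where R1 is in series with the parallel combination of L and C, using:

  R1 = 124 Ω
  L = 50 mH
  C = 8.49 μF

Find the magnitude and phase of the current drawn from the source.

Step 1 — Angular frequency: ω = 2π·f = 2π·1080 = 6786 rad/s.
Step 2 — Component impedances:
  R1: Z = R = 124 Ω
  L: Z = jωL = j·6786·0.05 = 0 + j339.3 Ω
  C: Z = 1/(jωC) = -j/(ω·C) = 0 - j17.36 Ω
Step 3 — Parallel branch: L || C = 1/(1/L + 1/C) = 0 - j18.29 Ω.
Step 4 — Series with R1: Z_total = R1 + (L || C) = 124 - j18.29 Ω = 125.3∠-8.4° Ω.
Step 5 — Source phasor: V = 8.14∠-70.1° V = 2.771 - j7.654 V.
Step 6 — Ohm's law: I = V / Z_total = (2.771 - j7.654) / (124 - j18.29) = 0.03078 - j0.05718 A.
Step 7 — Convert to polar: |I| = 0.06494 A, ∠I = -61.7°.

I = 0.06494∠-61.7° A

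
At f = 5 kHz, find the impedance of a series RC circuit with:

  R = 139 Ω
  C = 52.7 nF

Step 1 — Angular frequency: ω = 2π·f = 2π·5000 = 3.142e+04 rad/s.
Step 2 — Component impedances:
  R: Z = R = 139 Ω
  C: Z = 1/(jωC) = -j/(ω·C) = 0 - j604 Ω
Step 3 — Series combination: Z_total = R + C = 139 - j604 Ω = 619.8∠-77.0° Ω.

Z = 139 - j604 Ω = 619.8∠-77.0° Ω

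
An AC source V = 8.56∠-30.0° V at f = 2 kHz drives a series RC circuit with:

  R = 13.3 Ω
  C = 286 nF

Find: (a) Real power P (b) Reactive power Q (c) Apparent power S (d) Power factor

Step 1 — Angular frequency: ω = 2π·f = 2π·2000 = 1.257e+04 rad/s.
Step 2 — Component impedances:
  R: Z = R = 13.3 Ω
  C: Z = 1/(jωC) = -j/(ω·C) = 0 - j278.2 Ω
Step 3 — Series combination: Z_total = R + C = 13.3 - j278.2 Ω = 278.6∠-87.3° Ω.
Step 4 — Source phasor: V = 8.56∠-30.0° V = 7.413 - j4.28 V.
Step 5 — Current: I = V / Z = 0.01662 + j0.02585 A = 0.03073∠57.3° A.
Step 6 — Complex power: S = V·I* = 0.01256 - j0.2627 VA.
Step 7 — Real power: P = Re(S) = 0.01256 W.
Step 8 — Reactive power: Q = Im(S) = -0.2627 VAR.
Step 9 — Apparent power: |S| = 0.263 VA.
Step 10 — Power factor: PF = P/|S| = 0.04775 (leading).

(a) P = 0.01256 W  (b) Q = -0.2627 VAR  (c) S = 0.263 VA  (d) PF = 0.04775 (leading)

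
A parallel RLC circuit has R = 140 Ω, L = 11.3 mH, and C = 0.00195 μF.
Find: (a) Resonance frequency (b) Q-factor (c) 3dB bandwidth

Step 1 — Resonance: ω₀ = 1/√(LC) = 1/√(0.0113·1.95e-09) = 2.13e+05 rad/s.
Step 2 — f₀ = ω₀/(2π) = 3.39e+04 Hz.
Step 3 — Parallel Q: Q = R/(ω₀L) = 140/(2.13e+05·0.0113) = 0.05816.
Step 4 — Bandwidth: Δω = ω₀/Q = 3.663e+06 rad/s; BW = Δω/(2π) = 5.83e+05 Hz.

(a) f₀ = 3.39e+04 Hz  (b) Q = 0.05816  (c) BW = 5.83e+05 Hz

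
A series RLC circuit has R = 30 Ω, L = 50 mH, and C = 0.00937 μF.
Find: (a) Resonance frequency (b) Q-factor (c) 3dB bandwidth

Step 1 — Resonance: ω₀ = 1/√(LC) = 1/√(0.05·9.37e-09) = 4.62e+04 rad/s.
Step 2 — f₀ = ω₀/(2π) = 7353 Hz.
Step 3 — Series Q: Q = ω₀L/R = 4.62e+04·0.05/30 = 77.
Step 4 — Bandwidth: Δω = ω₀/Q = 600 rad/s; BW = Δω/(2π) = 95.49 Hz.

(a) f₀ = 7353 Hz  (b) Q = 77  (c) BW = 95.49 Hz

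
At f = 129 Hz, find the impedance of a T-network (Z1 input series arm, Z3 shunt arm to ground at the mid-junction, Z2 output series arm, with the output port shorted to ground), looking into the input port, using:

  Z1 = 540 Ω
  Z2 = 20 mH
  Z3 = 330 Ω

Step 1 — Angular frequency: ω = 2π·f = 2π·129 = 810.5 rad/s.
Step 2 — Component impedances:
  Z1: Z = R = 540 Ω
  Z2: Z = jωL = j·810.5·0.02 = 0 + j16.21 Ω
  Z3: Z = R = 330 Ω
Step 3 — With the output port shorted to ground, the output series arm Z2 runs from the junction to ground; the shunt arm Z3 also runs from the junction to ground. They appear in parallel: Z3 || Z2 = 0.7944 + j16.17 Ω.
Step 4 — Series with input arm Z1: Z_in = Z1 + (Z3 || Z2) = 540.8 + j16.17 Ω = 541∠1.7° Ω.

Z = 540.8 + j16.17 Ω = 541∠1.7° Ω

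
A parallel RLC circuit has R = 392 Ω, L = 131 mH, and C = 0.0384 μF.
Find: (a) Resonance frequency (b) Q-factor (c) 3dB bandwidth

Step 1 — Resonance: ω₀ = 1/√(LC) = 1/√(0.131·3.84e-08) = 1.41e+04 rad/s.
Step 2 — f₀ = ω₀/(2π) = 2244 Hz.
Step 3 — Parallel Q: Q = R/(ω₀L) = 392/(1.41e+04·0.131) = 0.2122.
Step 4 — Bandwidth: Δω = ω₀/Q = 6.643e+04 rad/s; BW = Δω/(2π) = 1.057e+04 Hz.

(a) f₀ = 2244 Hz  (b) Q = 0.2122  (c) BW = 1.057e+04 Hz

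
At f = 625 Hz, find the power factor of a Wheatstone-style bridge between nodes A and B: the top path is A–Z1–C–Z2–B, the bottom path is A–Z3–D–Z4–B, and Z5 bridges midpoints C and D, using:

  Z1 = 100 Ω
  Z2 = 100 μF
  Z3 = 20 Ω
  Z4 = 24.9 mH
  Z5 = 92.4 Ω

Step 1 — Angular frequency: ω = 2π·f = 2π·625 = 3927 rad/s.
Step 2 — Component impedances:
  Z1: Z = R = 100 Ω
  Z2: Z = 1/(jωC) = -j/(ω·C) = 0 - j2.546 Ω
  Z3: Z = R = 20 Ω
  Z4: Z = jωL = j·3927·0.0249 = 0 + j97.78 Ω
  Z5: Z = R = 92.4 Ω
Step 3 — Bridge requires nodal analysis (the Z5 bridge couples midpoints C and D, so the two paths cannot be reduced to a simple series/parallel combination). Setting node B to ground and injecting 1 A at node A, the 3-node admittance system at A, C, D solves to V_A = Z_AB = 46.36 + j13.66 Ω = 48.33∠16.4° Ω.
Step 4 — Power factor: PF = cos(φ) = Re(Z)/|Z| = 46.36/48.33 = 0.9592.
Step 5 — Type: Im(Z) = 13.66 ⇒ lagging (phase φ = 16.4°).

PF = 0.9592 (lagging, φ = 16.4°)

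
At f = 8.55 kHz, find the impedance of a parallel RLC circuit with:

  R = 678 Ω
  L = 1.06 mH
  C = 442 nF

Step 1 — Angular frequency: ω = 2π·f = 2π·8550 = 5.372e+04 rad/s.
Step 2 — Component impedances:
  R: Z = R = 678 Ω
  L: Z = jωL = j·5.372e+04·0.00106 = 0 + j56.94 Ω
  C: Z = 1/(jωC) = -j/(ω·C) = 0 - j42.11 Ω
Step 3 — Parallel combination: 1/Z_total = 1/R + 1/L + 1/C; Z_total = 36.49 - j153 Ω = 157.3∠-76.6° Ω.

Z = 36.49 - j153 Ω = 157.3∠-76.6° Ω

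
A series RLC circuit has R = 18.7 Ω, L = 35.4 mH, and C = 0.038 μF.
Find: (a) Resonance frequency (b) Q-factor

Step 1 — Resonance condition Im(Z)=0 gives ω₀ = 1/√(LC).
Step 2 — ω₀ = 1/√(0.0354·3.8e-08) = 2.727e+04 rad/s.
Step 3 — f₀ = ω₀/(2π) = 4339 Hz.
Step 4 — Series Q: Q = ω₀L/R = 2.727e+04·0.0354/18.7 = 51.61.

(a) f₀ = 4339 Hz  (b) Q = 51.61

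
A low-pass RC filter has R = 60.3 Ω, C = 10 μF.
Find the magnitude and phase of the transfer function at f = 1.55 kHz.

Step 1 — Angular frequency: ω = 2π·1550 = 9739 rad/s.
Step 2 — Transfer function: H(jω) = 1/(1 + jωRC).
Step 3 — Denominator: 1 + jωRC = 1 + j·9739·60.3·1e-05 = 1 + j5.873.
Step 4 — H = 0.02818 - j0.1655.
Step 5 — Magnitude: |H| = 0.1679 (-15.5 dB); phase: φ = -80.3°.

|H| = 0.1679 (-15.5 dB), φ = -80.3°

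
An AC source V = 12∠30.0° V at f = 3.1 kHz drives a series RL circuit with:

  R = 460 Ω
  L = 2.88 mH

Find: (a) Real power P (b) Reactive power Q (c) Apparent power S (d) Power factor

Step 1 — Angular frequency: ω = 2π·f = 2π·3100 = 1.948e+04 rad/s.
Step 2 — Component impedances:
  R: Z = R = 460 Ω
  L: Z = jωL = j·1.948e+04·0.00288 = 0 + j56.1 Ω
Step 3 — Series combination: Z_total = R + L = 460 + j56.1 Ω = 463.4∠7.0° Ω.
Step 4 — Source phasor: V = 12∠30.0° V = 10.39 + j6 V.
Step 5 — Current: I = V / Z = 0.02383 + j0.01014 A = 0.0259∠23.0° A.
Step 6 — Complex power: S = V·I* = 0.3085 + j0.03762 VA.
Step 7 — Real power: P = Re(S) = 0.3085 W.
Step 8 — Reactive power: Q = Im(S) = 0.03762 VAR.
Step 9 — Apparent power: |S| = 0.3107 VA.
Step 10 — Power factor: PF = P/|S| = 0.9926 (lagging).

(a) P = 0.3085 W  (b) Q = 0.03762 VAR  (c) S = 0.3107 VA  (d) PF = 0.9926 (lagging)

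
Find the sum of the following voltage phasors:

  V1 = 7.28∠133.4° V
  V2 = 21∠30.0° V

Step 1 — Convert each phasor to rectangular form:
  V1 = 7.28·(cos(133.4°) + j·sin(133.4°)) = -5.002 + j5.289 V
  V2 = 21·(cos(30.0°) + j·sin(30.0°)) = 18.19 + j10.5 V
Step 2 — Sum components: V_total = 13.18 + j15.79 V.
Step 3 — Convert to polar: |V_total| = 20.57 V, ∠V_total = 50.1°.

V_total = 20.57∠50.1° V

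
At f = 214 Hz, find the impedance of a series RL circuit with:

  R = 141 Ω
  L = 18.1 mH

Step 1 — Angular frequency: ω = 2π·f = 2π·214 = 1345 rad/s.
Step 2 — Component impedances:
  R: Z = R = 141 Ω
  L: Z = jωL = j·1345·0.0181 = 0 + j24.34 Ω
Step 3 — Series combination: Z_total = R + L = 141 + j24.34 Ω = 143.1∠9.8° Ω.

Z = 141 + j24.34 Ω = 143.1∠9.8° Ω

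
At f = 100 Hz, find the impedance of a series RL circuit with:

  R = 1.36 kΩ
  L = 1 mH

Step 1 — Angular frequency: ω = 2π·f = 2π·100 = 628.3 rad/s.
Step 2 — Component impedances:
  R: Z = R = 1360 Ω
  L: Z = jωL = j·628.3·0.001 = 0 + j0.6283 Ω
Step 3 — Series combination: Z_total = R + L = 1360 + j0.6283 Ω = 1360∠0.0° Ω.

Z = 1360 + j0.6283 Ω = 1360∠0.0° Ω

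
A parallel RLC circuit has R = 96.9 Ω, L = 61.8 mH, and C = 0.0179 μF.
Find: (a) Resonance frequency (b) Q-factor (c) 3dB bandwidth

Step 1 — Resonance: ω₀ = 1/√(LC) = 1/√(0.0618·1.79e-08) = 3.007e+04 rad/s.
Step 2 — f₀ = ω₀/(2π) = 4785 Hz.
Step 3 — Parallel Q: Q = R/(ω₀L) = 96.9/(3.007e+04·0.0618) = 0.05215.
Step 4 — Bandwidth: Δω = ω₀/Q = 5.765e+05 rad/s; BW = Δω/(2π) = 9.176e+04 Hz.

(a) f₀ = 4785 Hz  (b) Q = 0.05215  (c) BW = 9.176e+04 Hz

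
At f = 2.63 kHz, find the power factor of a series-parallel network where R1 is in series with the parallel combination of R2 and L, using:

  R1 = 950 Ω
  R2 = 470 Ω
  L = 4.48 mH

Step 1 — Angular frequency: ω = 2π·f = 2π·2630 = 1.652e+04 rad/s.
Step 2 — Component impedances:
  R1: Z = R = 950 Ω
  R2: Z = R = 470 Ω
  L: Z = jωL = j·1.652e+04·0.00448 = 0 + j74.03 Ω
Step 3 — Parallel branch: R2 || L = 1/(1/R2 + 1/L) = 11.38 + j72.24 Ω.
Step 4 — Series with R1: Z_total = R1 + (R2 || L) = 961.4 + j72.24 Ω = 964.1∠4.3° Ω.
Step 5 — Power factor: PF = cos(φ) = Re(Z)/|Z| = 961.4/964.1 = 0.9972.
Step 6 — Type: Im(Z) = 72.24 ⇒ lagging (phase φ = 4.3°).

PF = 0.9972 (lagging, φ = 4.3°)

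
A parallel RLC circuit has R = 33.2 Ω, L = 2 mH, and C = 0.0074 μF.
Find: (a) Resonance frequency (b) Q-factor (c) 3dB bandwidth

Step 1 — Resonance: ω₀ = 1/√(LC) = 1/√(0.002·7.4e-09) = 2.599e+05 rad/s.
Step 2 — f₀ = ω₀/(2π) = 4.137e+04 Hz.
Step 3 — Parallel Q: Q = R/(ω₀L) = 33.2/(2.599e+05·0.002) = 0.06386.
Step 4 — Bandwidth: Δω = ω₀/Q = 4.07e+06 rad/s; BW = Δω/(2π) = 6.478e+05 Hz.

(a) f₀ = 4.137e+04 Hz  (b) Q = 0.06386  (c) BW = 6.478e+05 Hz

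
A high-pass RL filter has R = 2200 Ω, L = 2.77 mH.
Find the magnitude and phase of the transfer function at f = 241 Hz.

Step 1 — Angular frequency: ω = 2π·241 = 1514 rad/s.
Step 2 — Transfer function: H(jω) = jωL/(R + jωL).
Step 3 — Numerator jωL = j·4.194; denominator R + jωL = 2200 + j4.194.
Step 4 — H = 3.635e-06 + j0.001907.
Step 5 — Magnitude: |H| = 0.001907 (-54.4 dB); phase: φ = 89.9°.

|H| = 0.001907 (-54.4 dB), φ = 89.9°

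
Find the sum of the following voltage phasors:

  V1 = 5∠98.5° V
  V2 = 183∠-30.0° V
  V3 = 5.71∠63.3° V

Step 1 — Convert each phasor to rectangular form:
  V1 = 5·(cos(98.5°) + j·sin(98.5°)) = -0.739 + j4.945 V
  V2 = 183·(cos(-30.0°) + j·sin(-30.0°)) = 158.5 - j91.5 V
  V3 = 5.71·(cos(63.3°) + j·sin(63.3°)) = 2.566 + j5.101 V
Step 2 — Sum components: V_total = 160.3 - j81.45 V.
Step 3 — Convert to polar: |V_total| = 179.8 V, ∠V_total = -26.9°.

V_total = 179.8∠-26.9° V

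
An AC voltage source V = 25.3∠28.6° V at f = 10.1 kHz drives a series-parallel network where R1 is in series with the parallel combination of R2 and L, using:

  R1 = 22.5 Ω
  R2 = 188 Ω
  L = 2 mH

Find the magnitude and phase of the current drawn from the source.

Step 1 — Angular frequency: ω = 2π·f = 2π·1.01e+04 = 6.346e+04 rad/s.
Step 2 — Component impedances:
  R1: Z = R = 22.5 Ω
  R2: Z = R = 188 Ω
  L: Z = jωL = j·6.346e+04·0.002 = 0 + j126.9 Ω
Step 3 — Parallel branch: R2 || L = 1/(1/R2 + 1/L) = 58.86 + j87.18 Ω.
Step 4 — Series with R1: Z_total = R1 + (R2 || L) = 81.36 + j87.18 Ω = 119.2∠47.0° Ω.
Step 5 — Source phasor: V = 25.3∠28.6° V = 22.21 + j12.11 V.
Step 6 — Ohm's law: I = V / Z_total = (22.21 + j12.11) / (81.36 + j87.18) = 0.2013 - j0.0669 A.
Step 7 — Convert to polar: |I| = 0.2122 A, ∠I = -18.4°.

I = 0.2122∠-18.4° A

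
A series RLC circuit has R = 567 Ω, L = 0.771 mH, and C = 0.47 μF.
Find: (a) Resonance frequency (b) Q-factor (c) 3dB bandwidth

Step 1 — Resonance condition Im(Z)=0 gives ω₀ = 1/√(LC).
Step 2 — ω₀ = 1/√(0.000771·4.7e-07) = 5.253e+04 rad/s.
Step 3 — f₀ = ω₀/(2π) = 8361 Hz.
Step 4 — Series Q: Q = ω₀L/R = 5.253e+04·0.000771/567 = 0.07143.
Step 5 — 3dB bandwidth: Δω = ω₀/Q = 7.354e+05 rad/s; BW = Δω/(2π) = 1.17e+05 Hz.

(a) f₀ = 8361 Hz  (b) Q = 0.07143  (c) BW = 1.17e+05 Hz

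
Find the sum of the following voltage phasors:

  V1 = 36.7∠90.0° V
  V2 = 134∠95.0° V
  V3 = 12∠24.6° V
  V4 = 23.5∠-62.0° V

Step 1 — Convert each phasor to rectangular form:
  V1 = 36.7·(cos(90.0°) + j·sin(90.0°)) = 0 + j36.7 V
  V2 = 134·(cos(95.0°) + j·sin(95.0°)) = -11.68 + j133.5 V
  V3 = 12·(cos(24.6°) + j·sin(24.6°)) = 10.91 + j4.995 V
  V4 = 23.5·(cos(-62.0°) + j·sin(-62.0°)) = 11.03 - j20.75 V
Step 2 — Sum components: V_total = 10.26 + j154.4 V.
Step 3 — Convert to polar: |V_total| = 154.8 V, ∠V_total = 86.2°.

V_total = 154.8∠86.2° V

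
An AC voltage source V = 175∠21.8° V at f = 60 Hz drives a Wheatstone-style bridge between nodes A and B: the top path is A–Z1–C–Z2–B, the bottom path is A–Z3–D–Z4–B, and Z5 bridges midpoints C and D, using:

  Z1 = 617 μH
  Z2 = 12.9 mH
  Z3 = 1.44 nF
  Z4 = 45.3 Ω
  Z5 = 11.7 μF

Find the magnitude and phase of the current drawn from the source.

Step 1 — Angular frequency: ω = 2π·f = 2π·60 = 377 rad/s.
Step 2 — Component impedances:
  Z1: Z = jωL = j·377·0.000617 = 0 + j0.2326 Ω
  Z2: Z = jωL = j·377·0.0129 = 0 + j4.863 Ω
  Z3: Z = 1/(jωC) = -j/(ω·C) = 0 - j1.842e+06 Ω
  Z4: Z = R = 45.3 Ω
  Z5: Z = 1/(jωC) = -j/(ω·C) = 0 - j226.7 Ω
Step 3 — Bridge requires nodal analysis (the Z5 bridge couples midpoints C and D, so the two paths cannot be reduced to a simple series/parallel combination). Setting node B to ground and injecting 1 A at node A, the 3-node admittance system at A, C, D solves to V_A = Z_AB = 0.0209 + j5.198 Ω = 5.198∠89.8° Ω.
Step 4 — Source phasor: V = 175∠21.8° V = 162.5 + j64.99 V.
Step 5 — Ohm's law: I = V / Z_total = (162.5 + j64.99) / (0.0209 + j5.198) = 12.63 - j31.21 A.
Step 6 — Convert to polar: |I| = 33.67 A, ∠I = -68.0°.

I = 33.67∠-68.0° A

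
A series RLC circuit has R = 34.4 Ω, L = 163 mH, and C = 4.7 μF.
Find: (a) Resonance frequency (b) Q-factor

Step 1 — Resonance condition Im(Z)=0 gives ω₀ = 1/√(LC).
Step 2 — ω₀ = 1/√(0.163·4.7e-06) = 1143 rad/s.
Step 3 — f₀ = ω₀/(2π) = 181.8 Hz.
Step 4 — Series Q: Q = ω₀L/R = 1143·0.163/34.4 = 5.414.

(a) f₀ = 181.8 Hz  (b) Q = 5.414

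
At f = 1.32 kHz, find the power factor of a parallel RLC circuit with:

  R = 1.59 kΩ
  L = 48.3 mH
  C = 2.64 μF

Step 1 — Angular frequency: ω = 2π·f = 2π·1320 = 8294 rad/s.
Step 2 — Component impedances:
  R: Z = R = 1590 Ω
  L: Z = jωL = j·8294·0.0483 = 0 + j400.6 Ω
  C: Z = 1/(jωC) = -j/(ω·C) = 0 - j45.67 Ω
Step 3 — Parallel combination: 1/Z_total = 1/R + 1/L + 1/C; Z_total = 1.669 - j51.49 Ω = 51.52∠-88.1° Ω.
Step 4 — Power factor: PF = cos(φ) = Re(Z)/|Z| = 1.669/51.52 = 0.0324.
Step 5 — Type: Im(Z) = -51.49 ⇒ leading (phase φ = -88.1°).

PF = 0.0324 (leading, φ = -88.1°)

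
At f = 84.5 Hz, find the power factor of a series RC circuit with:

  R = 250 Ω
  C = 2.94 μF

Step 1 — Angular frequency: ω = 2π·f = 2π·84.5 = 530.9 rad/s.
Step 2 — Component impedances:
  R: Z = R = 250 Ω
  C: Z = 1/(jωC) = -j/(ω·C) = 0 - j640.6 Ω
Step 3 — Series combination: Z_total = R + C = 250 - j640.6 Ω = 687.7∠-68.7° Ω.
Step 4 — Power factor: PF = cos(φ) = Re(Z)/|Z| = 250/687.7 = 0.3635.
Step 5 — Type: Im(Z) = -640.6 ⇒ leading (phase φ = -68.7°).

PF = 0.3635 (leading, φ = -68.7°)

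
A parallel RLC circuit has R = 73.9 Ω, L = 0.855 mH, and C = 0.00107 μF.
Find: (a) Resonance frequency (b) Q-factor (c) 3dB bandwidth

Step 1 — Resonance: ω₀ = 1/√(LC) = 1/√(0.000855·1.07e-09) = 1.046e+06 rad/s.
Step 2 — f₀ = ω₀/(2π) = 1.664e+05 Hz.
Step 3 — Parallel Q: Q = R/(ω₀L) = 73.9/(1.046e+06·0.000855) = 0.08267.
Step 4 — Bandwidth: Δω = ω₀/Q = 1.265e+07 rad/s; BW = Δω/(2π) = 2.013e+06 Hz.

(a) f₀ = 1.664e+05 Hz  (b) Q = 0.08267  (c) BW = 2.013e+06 Hz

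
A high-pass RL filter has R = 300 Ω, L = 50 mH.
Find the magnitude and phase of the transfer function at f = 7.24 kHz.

Step 1 — Angular frequency: ω = 2π·7240 = 4.549e+04 rad/s.
Step 2 — Transfer function: H(jω) = jωL/(R + jωL).
Step 3 — Numerator jωL = j·2275; denominator R + jωL = 300 + j2275.
Step 4 — H = 0.9829 + j0.1296.
Step 5 — Magnitude: |H| = 0.9914 (-0.1 dB); phase: φ = 7.5°.

|H| = 0.9914 (-0.1 dB), φ = 7.5°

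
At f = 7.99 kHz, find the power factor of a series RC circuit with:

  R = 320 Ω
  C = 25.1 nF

Step 1 — Angular frequency: ω = 2π·f = 2π·7990 = 5.02e+04 rad/s.
Step 2 — Component impedances:
  R: Z = R = 320 Ω
  C: Z = 1/(jωC) = -j/(ω·C) = 0 - j793.6 Ω
Step 3 — Series combination: Z_total = R + C = 320 - j793.6 Ω = 855.7∠-68.0° Ω.
Step 4 — Power factor: PF = cos(φ) = Re(Z)/|Z| = 320/855.7 = 0.374.
Step 5 — Type: Im(Z) = -793.6 ⇒ leading (phase φ = -68.0°).

PF = 0.374 (leading, φ = -68.0°)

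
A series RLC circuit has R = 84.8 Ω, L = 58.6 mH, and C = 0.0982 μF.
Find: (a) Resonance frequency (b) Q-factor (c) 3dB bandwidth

Step 1 — Resonance: ω₀ = 1/√(LC) = 1/√(0.0586·9.82e-08) = 1.318e+04 rad/s.
Step 2 — f₀ = ω₀/(2π) = 2098 Hz.
Step 3 — Series Q: Q = ω₀L/R = 1.318e+04·0.0586/84.8 = 9.11.
Step 4 — Bandwidth: Δω = ω₀/Q = 1447 rad/s; BW = Δω/(2π) = 230.3 Hz.

(a) f₀ = 2098 Hz  (b) Q = 9.11  (c) BW = 230.3 Hz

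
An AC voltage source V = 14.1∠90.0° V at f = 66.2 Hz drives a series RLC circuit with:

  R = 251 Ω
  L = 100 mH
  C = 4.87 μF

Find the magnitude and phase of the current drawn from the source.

Step 1 — Angular frequency: ω = 2π·f = 2π·66.2 = 415.9 rad/s.
Step 2 — Component impedances:
  R: Z = R = 251 Ω
  L: Z = jωL = j·415.9·0.1 = 0 + j41.59 Ω
  C: Z = 1/(jωC) = -j/(ω·C) = 0 - j493.7 Ω
Step 3 — Series combination: Z_total = R + L + C = 251 - j452.1 Ω = 517.1∠-61.0° Ω.
Step 4 — Source phasor: V = 14.1∠90.0° V = 0 + j14.1 V.
Step 5 — Ohm's law: I = V / Z_total = (0 + j14.1) / (251 - j452.1) = -0.02384 + j0.01324 A.
Step 6 — Convert to polar: |I| = 0.02727 A, ∠I = 151.0°.

I = 0.02727∠151.0° A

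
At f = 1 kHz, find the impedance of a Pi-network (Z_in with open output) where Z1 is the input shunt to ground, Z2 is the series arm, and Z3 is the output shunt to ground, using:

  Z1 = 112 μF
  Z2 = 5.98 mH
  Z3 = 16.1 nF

Step 1 — Angular frequency: ω = 2π·f = 2π·1000 = 6283 rad/s.
Step 2 — Component impedances:
  Z1: Z = 1/(jωC) = -j/(ω·C) = 0 - j1.421 Ω
  Z2: Z = jωL = j·6283·0.00598 = 0 + j37.57 Ω
  Z3: Z = 1/(jωC) = -j/(ω·C) = 0 - j9885 Ω
Step 3 — With open output, the series arm Z2 and the output shunt Z3 appear in series to ground: Z2 + Z3 = 0 - j9848 Ω.
Step 4 — Parallel with input shunt Z1: Z_in = Z1 || (Z2 + Z3) = 0 - j1.421 Ω = 1.421∠-90.0° Ω.

Z = 0 - j1.421 Ω = 1.421∠-90.0° Ω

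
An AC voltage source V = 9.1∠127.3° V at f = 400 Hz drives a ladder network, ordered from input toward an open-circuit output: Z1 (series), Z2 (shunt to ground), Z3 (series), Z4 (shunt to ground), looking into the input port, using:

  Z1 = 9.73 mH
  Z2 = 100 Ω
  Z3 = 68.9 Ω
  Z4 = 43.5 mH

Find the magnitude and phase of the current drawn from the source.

Step 1 — Angular frequency: ω = 2π·f = 2π·400 = 2513 rad/s.
Step 2 — Component impedances:
  Z1: Z = jωL = j·2513·0.00973 = 0 + j24.45 Ω
  Z2: Z = R = 100 Ω
  Z3: Z = R = 68.9 Ω
  Z4: Z = jωL = j·2513·0.0435 = 0 + j109.3 Ω
Step 3 — Ladder network (open output): work backward from the far end, alternating series and parallel combinations. Z_in = 58.28 + j51.46 Ω = 77.75∠41.4° Ω.
Step 4 — Source phasor: V = 9.1∠127.3° V = -5.514 + j7.239 V.
Step 5 — Ohm's law: I = V / Z_total = (-5.514 + j7.239) / (58.28 + j51.46) = 0.008465 + j0.1167 A.
Step 6 — Convert to polar: |I| = 0.117 A, ∠I = 85.9°.

I = 0.117∠85.9° A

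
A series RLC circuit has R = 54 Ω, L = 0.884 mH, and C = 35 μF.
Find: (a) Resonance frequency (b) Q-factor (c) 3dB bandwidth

Step 1 — Resonance condition Im(Z)=0 gives ω₀ = 1/√(LC).
Step 2 — ω₀ = 1/√(0.000884·3.5e-05) = 5685 rad/s.
Step 3 — f₀ = ω₀/(2π) = 904.8 Hz.
Step 4 — Series Q: Q = ω₀L/R = 5685·0.000884/54 = 0.09307.
Step 5 — 3dB bandwidth: Δω = ω₀/Q = 6.109e+04 rad/s; BW = Δω/(2π) = 9722 Hz.

(a) f₀ = 904.8 Hz  (b) Q = 0.09307  (c) BW = 9722 Hz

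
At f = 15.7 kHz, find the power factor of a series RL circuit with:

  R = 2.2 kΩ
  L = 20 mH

Step 1 — Angular frequency: ω = 2π·f = 2π·1.57e+04 = 9.865e+04 rad/s.
Step 2 — Component impedances:
  R: Z = R = 2200 Ω
  L: Z = jωL = j·9.865e+04·0.02 = 0 + j1973 Ω
Step 3 — Series combination: Z_total = R + L = 2200 + j1973 Ω = 2955∠41.9° Ω.
Step 4 — Power factor: PF = cos(φ) = Re(Z)/|Z| = 2200/2955 = 0.7445.
Step 5 — Type: Im(Z) = 1973 ⇒ lagging (phase φ = 41.9°).

PF = 0.7445 (lagging, φ = 41.9°)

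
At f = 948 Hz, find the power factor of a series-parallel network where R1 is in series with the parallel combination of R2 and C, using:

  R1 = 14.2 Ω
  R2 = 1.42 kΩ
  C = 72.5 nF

Step 1 — Angular frequency: ω = 2π·f = 2π·948 = 5956 rad/s.
Step 2 — Component impedances:
  R1: Z = R = 14.2 Ω
  R2: Z = R = 1420 Ω
  C: Z = 1/(jωC) = -j/(ω·C) = 0 - j2316 Ω
Step 3 — Parallel branch: R2 || C = 1/(1/R2 + 1/C) = 1032 - j632.8 Ω.
Step 4 — Series with R1: Z_total = R1 + (R2 || C) = 1046 - j632.8 Ω = 1223∠-31.2° Ω.
Step 5 — Power factor: PF = cos(φ) = Re(Z)/|Z| = 1046.1/1222.7 = 0.8556.
Step 6 — Type: Im(Z) = -632.8 ⇒ leading (phase φ = -31.2°).

PF = 0.8556 (leading, φ = -31.2°)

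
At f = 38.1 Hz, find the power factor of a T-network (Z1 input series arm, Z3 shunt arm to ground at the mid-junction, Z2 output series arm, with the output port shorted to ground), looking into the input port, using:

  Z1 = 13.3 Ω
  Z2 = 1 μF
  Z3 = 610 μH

Step 1 — Angular frequency: ω = 2π·f = 2π·38.1 = 239.4 rad/s.
Step 2 — Component impedances:
  Z1: Z = R = 13.3 Ω
  Z2: Z = 1/(jωC) = -j/(ω·C) = 0 - j4177 Ω
  Z3: Z = jωL = j·239.4·0.00061 = 0 + j0.146 Ω
Step 3 — With the output port shorted to ground, the output series arm Z2 runs from the junction to ground; the shunt arm Z3 also runs from the junction to ground. They appear in parallel: Z3 || Z2 = 0 + j0.146 Ω.
Step 4 — Series with input arm Z1: Z_in = Z1 + (Z3 || Z2) = 13.3 + j0.146 Ω = 13.3∠0.6° Ω.
Step 5 — Power factor: PF = cos(φ) = Re(Z)/|Z| = 13.3/13.301 = 0.9999.
Step 6 — Type: Im(Z) = 0.146 ⇒ lagging (phase φ = 0.6°).

PF = 0.9999 (lagging, φ = 0.6°)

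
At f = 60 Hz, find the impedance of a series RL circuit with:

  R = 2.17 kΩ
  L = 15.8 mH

Step 1 — Angular frequency: ω = 2π·f = 2π·60 = 377 rad/s.
Step 2 — Component impedances:
  R: Z = R = 2170 Ω
  L: Z = jωL = j·377·0.0158 = 0 + j5.956 Ω
Step 3 — Series combination: Z_total = R + L = 2170 + j5.956 Ω = 2170∠0.2° Ω.

Z = 2170 + j5.956 Ω = 2170∠0.2° Ω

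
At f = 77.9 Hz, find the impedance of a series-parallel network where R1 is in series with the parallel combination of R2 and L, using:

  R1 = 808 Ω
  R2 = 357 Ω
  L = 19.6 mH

Step 1 — Angular frequency: ω = 2π·f = 2π·77.9 = 489.5 rad/s.
Step 2 — Component impedances:
  R1: Z = R = 808 Ω
  R2: Z = R = 357 Ω
  L: Z = jωL = j·489.5·0.0196 = 0 + j9.593 Ω
Step 3 — Parallel branch: R2 || L = 1/(1/R2 + 1/L) = 0.2576 + j9.586 Ω.
Step 4 — Series with R1: Z_total = R1 + (R2 || L) = 808.3 + j9.586 Ω = 808.3∠0.7° Ω.

Z = 808.3 + j9.586 Ω = 808.3∠0.7° Ω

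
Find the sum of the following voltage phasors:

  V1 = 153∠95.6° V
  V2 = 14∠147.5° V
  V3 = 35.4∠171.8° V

Step 1 — Convert each phasor to rectangular form:
  V1 = 153·(cos(95.6°) + j·sin(95.6°)) = -14.93 + j152.3 V
  V2 = 14·(cos(147.5°) + j·sin(147.5°)) = -11.81 + j7.522 V
  V3 = 35.4·(cos(171.8°) + j·sin(171.8°)) = -35.04 + j5.049 V
Step 2 — Sum components: V_total = -61.78 + j164.8 V.
Step 3 — Convert to polar: |V_total| = 176 V, ∠V_total = 110.5°.

V_total = 176∠110.5° V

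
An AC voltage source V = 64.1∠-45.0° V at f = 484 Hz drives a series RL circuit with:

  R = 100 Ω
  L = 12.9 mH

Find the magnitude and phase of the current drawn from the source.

Step 1 — Angular frequency: ω = 2π·f = 2π·484 = 3041 rad/s.
Step 2 — Component impedances:
  R: Z = R = 100 Ω
  L: Z = jωL = j·3041·0.0129 = 0 + j39.23 Ω
Step 3 — Series combination: Z_total = R + L = 100 + j39.23 Ω = 107.4∠21.4° Ω.
Step 4 — Source phasor: V = 64.1∠-45.0° V = 45.33 - j45.33 V.
Step 5 — Ohm's law: I = V / Z_total = (45.33 - j45.33) / (100 + j39.23) = 0.2387 - j0.5469 A.
Step 6 — Convert to polar: |I| = 0.5967 A, ∠I = -66.4°.

I = 0.5967∠-66.4° A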